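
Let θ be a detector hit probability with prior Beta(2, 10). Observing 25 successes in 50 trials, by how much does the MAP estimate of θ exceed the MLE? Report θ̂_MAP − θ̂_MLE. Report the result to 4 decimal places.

MAP − MLE = -0.0667

Posterior is Beta(27, 35); MAP = (27−1)/(62−2) = 26/60 ≈ 0.43333.
MLE ignores the prior: θ̂_MLE = k/n = 25/50 ≈ 0.50000.
Difference = 26/60 − 25/50 = -1/15 ≈ -0.0667.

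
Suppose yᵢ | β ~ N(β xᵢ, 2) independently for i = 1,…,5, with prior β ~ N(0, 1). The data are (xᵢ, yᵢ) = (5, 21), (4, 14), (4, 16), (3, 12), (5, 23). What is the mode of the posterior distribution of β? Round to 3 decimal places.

β̂_MAP = 4.043

log p(β | y) = −Σ(yᵢ − βxᵢ)²/(2·2) − β²/(2·1) + const.
Setting the derivative to zero: Σxᵢ(yᵢ − βxᵢ)/2 − β/1 = 0, so β = Σxᵢyᵢ / (Σxᵢ² + σ²/τ²).
Σxᵢyᵢ = 5·21 + 4·14 + 4·16 + 3·12 + 5·23 = 376; Σxᵢ² = 91; σ²/τ² = 2.
β̂_MAP = 376 / (91 + 2) = 376/93 ≈ 4.043.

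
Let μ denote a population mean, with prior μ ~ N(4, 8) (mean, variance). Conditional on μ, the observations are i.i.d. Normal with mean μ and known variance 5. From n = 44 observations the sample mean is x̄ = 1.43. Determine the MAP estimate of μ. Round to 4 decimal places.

n = 44, x̄ = 1.43.
For a Normal prior and Normal likelihood with known variance, the posterior is Normal; its mode equals its mean, the precision-weighted average.
Prior precision 1/σ₀² = 1/8 = 0.125; data precision n/σ² = 44/5 = 8.8.
μ̂ = (0.125·4 + 8.8·1.43) / (0.125 + 8.8) = 13.084/8.925 = 13084/8925 ≈ 1.4660.

μ̂_MAP = 1.4660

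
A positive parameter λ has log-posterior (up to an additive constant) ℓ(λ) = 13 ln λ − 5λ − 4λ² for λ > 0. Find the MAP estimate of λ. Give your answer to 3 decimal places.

ℓ'(λ) = 13/λ − 5 − 8λ. Setting this to zero and multiplying by λ: 8λ² + 5λ − 13 = 0.
λ = (−5 + √(5² + 4·8·13)) / (2·8) = (−5 + √441) / 16 = (−5 + 21)/16 = 1.
ℓ''(λ) = −13/λ² − 8 < 0, confirming a maximum.

λ̂_MAP = 1.000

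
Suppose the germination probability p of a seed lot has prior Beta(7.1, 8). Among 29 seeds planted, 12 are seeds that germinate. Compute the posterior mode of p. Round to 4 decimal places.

Prior: Beta(7.1, 8).
Data: 12 successes in 29 trials. The binomial likelihood contributes p^12(1−p)^17, so the posterior is Beta(7.1+12, 8+17) = Beta(19.1, 25).
For Beta(a, b) with a, b > 1 the mode is (a−1)/(a+b−2) = 18.1/42.1 ≈ 0.4299.

p̂_MAP = 0.4299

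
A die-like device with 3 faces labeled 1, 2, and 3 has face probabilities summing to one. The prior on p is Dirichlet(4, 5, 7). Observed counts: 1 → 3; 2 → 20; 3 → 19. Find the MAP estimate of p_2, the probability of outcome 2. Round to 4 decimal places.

MAP estimate: 0.4364

The posterior is Dirichlet(αᵢ + nᵢ) = Dirichlet(7, 25, 26).
For a Dirichlet(a₁,…,a_K) with all aᵢ > 1, the mode has j-th component (aⱼ − 1)/(Σaᵢ − K).
Here Σaᵢ = 58 and K = 3, so p_2 = (25 − 1)/(58 − 3) = 24/55 ≈ 0.4364.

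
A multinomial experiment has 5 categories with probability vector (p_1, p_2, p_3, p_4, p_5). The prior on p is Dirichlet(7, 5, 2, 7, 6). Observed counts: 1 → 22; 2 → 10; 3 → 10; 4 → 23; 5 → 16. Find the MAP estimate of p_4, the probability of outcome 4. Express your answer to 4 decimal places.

The posterior is Dirichlet(αᵢ + nᵢ) = Dirichlet(29, 15, 12, 30, 22).
For a Dirichlet(a₁,…,a_K) with all aᵢ > 1, the mode has j-th component (aⱼ − 1)/(Σaᵢ − K).
Here Σaᵢ = 108 and K = 5, so p_4 = (30 − 1)/(108 − 5) = 29/103 ≈ 0.2816.

MAP estimate: 0.2816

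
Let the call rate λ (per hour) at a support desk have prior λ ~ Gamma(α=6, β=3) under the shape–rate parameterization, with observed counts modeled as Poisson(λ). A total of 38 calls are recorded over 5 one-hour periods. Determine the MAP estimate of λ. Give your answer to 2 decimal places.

λ̂_MAP = 5.38

Σxᵢ = 38, n = 5.
Posterior ∝ λ^5e^(−3λ) · λ^38e^(−5λ) = λ^43e^(−8λ), i.e. Gamma(shape=44, rate=8).
The mode of a Gamma(a, b) with a ≥ 1 (shape–rate) is (a−1)/b = 43/8 ≈ 5.38.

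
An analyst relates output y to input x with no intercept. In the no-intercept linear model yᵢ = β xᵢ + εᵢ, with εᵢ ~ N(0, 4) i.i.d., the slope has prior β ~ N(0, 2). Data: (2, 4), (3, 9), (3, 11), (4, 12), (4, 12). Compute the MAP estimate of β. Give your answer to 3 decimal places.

log p(β | y) = −Σ(yᵢ − βxᵢ)²/(2·4) − β²/(2·2) + const.
Setting the derivative to zero: Σxᵢ(yᵢ − βxᵢ)/4 − β/2 = 0, so β = Σxᵢyᵢ / (Σxᵢ² + σ²/τ²).
Σxᵢyᵢ = 2·4 + 3·9 + 3·11 + 4·12 + 4·12 = 164; Σxᵢ² = 54; σ²/τ² = 2.
β̂_MAP = 164 / (54 + 2) = 164/56 ≈ 2.929.

β̂_MAP = 2.929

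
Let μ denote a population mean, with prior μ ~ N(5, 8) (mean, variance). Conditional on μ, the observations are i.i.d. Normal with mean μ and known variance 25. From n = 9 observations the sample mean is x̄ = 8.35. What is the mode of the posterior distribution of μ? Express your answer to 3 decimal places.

μ̂_MAP = 7.487

n = 9, x̄ = 8.35.
For a Normal prior and Normal likelihood with known variance, the posterior is Normal; its mode equals its mean, the precision-weighted average.
Prior precision 1/σ₀² = 1/8 = 0.125; data precision n/σ² = 9/25 = 0.36.
μ̂ = (0.125·5 + 0.36·8.35) / (0.125 + 0.36) = 3.631/0.485 = 3631/485 ≈ 7.487.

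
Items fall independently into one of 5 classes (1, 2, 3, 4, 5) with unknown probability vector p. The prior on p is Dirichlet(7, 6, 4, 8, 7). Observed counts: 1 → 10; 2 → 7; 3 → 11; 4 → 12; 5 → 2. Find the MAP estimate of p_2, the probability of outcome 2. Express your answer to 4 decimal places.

MAP estimate: 0.1739

The posterior is Dirichlet(αᵢ + nᵢ) = Dirichlet(17, 13, 15, 20, 9).
For a Dirichlet(a₁,…,a_K) with all aᵢ > 1, the mode has j-th component (aⱼ − 1)/(Σaᵢ − K).
Here Σaᵢ = 74 and K = 5, so p_2 = (13 − 1)/(74 − 5) = 12/69 ≈ 0.1739.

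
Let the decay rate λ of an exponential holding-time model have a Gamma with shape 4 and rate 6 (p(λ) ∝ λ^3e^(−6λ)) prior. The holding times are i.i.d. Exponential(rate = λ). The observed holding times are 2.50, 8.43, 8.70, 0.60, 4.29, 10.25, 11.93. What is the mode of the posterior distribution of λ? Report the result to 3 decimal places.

λ̂_MAP = 0.190

The Exponential(rate=λ) likelihood is ∝ λ^n e^(−λΣtᵢ). Here n = 7 and Σtᵢ = 2.50 + 8.43 + 8.70 + 0.60 + 4.29 + 10.25 + 11.93 = 46.70.
Posterior ∝ λ^3e^(−6λ) · λ^7e^(−46.70λ) = λ^10e^(−52.70λ), i.e. Gamma(11, 52.70).
Mode = (a−1)/b = 10/52.70 ≈ 0.190.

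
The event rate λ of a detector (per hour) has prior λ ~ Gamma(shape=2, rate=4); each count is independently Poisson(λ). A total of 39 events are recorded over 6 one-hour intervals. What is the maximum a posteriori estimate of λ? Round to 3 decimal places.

Σxᵢ = 39, n = 6.
Posterior ∝ λe^(−4λ) · λ^39e^(−6λ) = λ^40e^(−10λ), i.e. Gamma(shape=41, rate=10).
The mode of a Gamma(a, b) with a ≥ 1 (shape–rate) is (a−1)/b = 40/10 ≈ 4.000.

λ̂_MAP = 4.000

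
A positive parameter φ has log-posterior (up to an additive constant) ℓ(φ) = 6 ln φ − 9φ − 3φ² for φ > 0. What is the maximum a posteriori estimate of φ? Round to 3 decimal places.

φ̂_MAP = 0.500

ℓ'(φ) = 6/φ − 9 − 6φ. Setting this to zero and multiplying by φ: 6φ² + 9φ − 6 = 0.
φ = (−9 + √(9² + 4·6·6)) / (2·6) = (−9 + √225) / 12 = (−9 + 15)/12 = 1/2.
ℓ''(φ) = −6/φ² − 6 < 0, confirming a maximum.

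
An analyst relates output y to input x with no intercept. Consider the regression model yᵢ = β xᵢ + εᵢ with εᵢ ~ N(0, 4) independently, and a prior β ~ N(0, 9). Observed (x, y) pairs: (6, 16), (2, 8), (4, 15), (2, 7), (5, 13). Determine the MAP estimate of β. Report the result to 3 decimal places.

β̂_MAP = 2.938

log p(β | y) = −Σ(yᵢ − βxᵢ)²/(2·4) − β²/(2·9) + const.
Setting the derivative to zero: Σxᵢ(yᵢ − βxᵢ)/4 − β/9 = 0, so β = Σxᵢyᵢ / (Σxᵢ² + σ²/τ²).
Σxᵢyᵢ = 6·16 + 2·8 + 4·15 + 2·7 + 5·13 = 251; Σxᵢ² = 85; σ²/τ² = 4/9.
β̂_MAP = 251 / (85 + 4/9) = 251/(769/9) = 2259/769 ≈ 2.938.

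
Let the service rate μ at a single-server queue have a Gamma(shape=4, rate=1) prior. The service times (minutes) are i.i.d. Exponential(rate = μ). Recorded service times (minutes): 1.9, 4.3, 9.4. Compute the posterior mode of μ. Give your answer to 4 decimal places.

The Exponential(rate=μ) likelihood is ∝ μ^n e^(−μΣtᵢ). Here n = 3 and Σtᵢ = 1.9 + 4.3 + 9.4 = 15.6.
Posterior ∝ μ^3e^(−1μ) · μ^3e^(−15.6μ) = μ^6e^(−16.6μ), i.e. Gamma(7, 16.6).
Mode = (a−1)/b = 6/16.6 ≈ 0.3614.

μ̂_MAP = 0.3614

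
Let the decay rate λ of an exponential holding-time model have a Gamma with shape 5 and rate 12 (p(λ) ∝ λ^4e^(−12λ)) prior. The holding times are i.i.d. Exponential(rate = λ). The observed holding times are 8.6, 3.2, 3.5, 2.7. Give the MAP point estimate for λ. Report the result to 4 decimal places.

The Exponential(rate=λ) likelihood is ∝ λ^n e^(−λΣtᵢ). Here n = 4 and Σtᵢ = 8.6 + 3.2 + 3.5 + 2.7 = 18.
Posterior ∝ λ^4e^(−12λ) · λ^4e^(−18λ) = λ^8e^(−30λ), i.e. Gamma(9, 30).
Mode = (a−1)/b = 8/30 ≈ 0.2667.

λ̂_MAP = 0.2667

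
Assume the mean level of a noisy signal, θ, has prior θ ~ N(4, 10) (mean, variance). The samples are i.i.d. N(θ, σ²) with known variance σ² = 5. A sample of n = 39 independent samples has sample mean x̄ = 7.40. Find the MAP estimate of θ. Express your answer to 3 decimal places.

θ̂_MAP = 7.357

n = 39, x̄ = 7.40.
For a Normal prior and Normal likelihood with known variance, the posterior is Normal; its mode equals its mean, the precision-weighted average.
Prior precision 1/σ₀² = 1/10 = 0.1; data precision n/σ² = 39/5 = 7.8.
θ̂ = (0.1·4 + 7.8·7.4) / (0.1 + 7.8) = 58.12/7.9 = 2906/395 ≈ 7.357.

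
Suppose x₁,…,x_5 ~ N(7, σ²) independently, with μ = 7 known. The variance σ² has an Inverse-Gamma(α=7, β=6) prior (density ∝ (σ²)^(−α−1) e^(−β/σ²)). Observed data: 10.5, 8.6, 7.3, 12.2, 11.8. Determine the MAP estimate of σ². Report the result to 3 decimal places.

Sum of squared deviations about the known mean: SS = (10.5−7)² + (8.6−7)² + (7.3−7)² + (12.2−7)² + (11.8−7)² = 64.98.
The Normal likelihood contributes (σ²)^(−n/2) exp(−SS/(2σ²)), so the posterior is Inverse-Gamma(α + n/2, β + SS/2) = Inverse-Gamma(9.5, 38.49).
The mode of Inverse-Gamma(a, b) is b/(a+1) = 38.49/10.5 ≈ 3.666.

σ̂²_MAP = 3.666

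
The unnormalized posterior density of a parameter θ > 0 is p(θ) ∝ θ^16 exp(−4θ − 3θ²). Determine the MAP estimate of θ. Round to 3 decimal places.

θ̂_MAP = 1.333

ℓ'(θ) = 16/θ − 4 − 6θ. Setting this to zero and multiplying by θ: 6θ² + 4θ − 16 = 0.
θ = (−4 + √(4² + 4·6·16)) / (2·6) = (−4 + √400) / 12 = (−4 + 20)/12 = 4/3.
ℓ''(θ) = −16/θ² − 6 < 0, confirming a maximum.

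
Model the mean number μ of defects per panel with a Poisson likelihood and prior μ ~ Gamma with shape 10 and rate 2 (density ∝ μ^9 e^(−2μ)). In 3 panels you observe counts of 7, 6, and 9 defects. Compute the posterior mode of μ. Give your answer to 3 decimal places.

Σxᵢ = 7+6+9 = 22, with n = 3.
Posterior ∝ μ^9e^(−2μ) · μ^22e^(−3μ) = μ^31e^(−5μ), i.e. Gamma(shape=32, rate=5).
The mode of a Gamma(a, b) with a ≥ 1 (shape–rate) is (a−1)/b = 31/5 ≈ 6.200.

μ̂_MAP = 6.200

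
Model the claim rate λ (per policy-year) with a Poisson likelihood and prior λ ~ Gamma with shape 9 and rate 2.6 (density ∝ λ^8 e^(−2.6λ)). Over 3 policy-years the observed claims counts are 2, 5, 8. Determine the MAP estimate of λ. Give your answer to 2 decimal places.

λ̂_MAP = 4.11

Σxᵢ = 2+5+8 = 15, with n = 3.
Posterior ∝ λ^8e^(−2.6λ) · λ^15e^(−3λ) = λ^23e^(−5.6λ), i.e. Gamma(shape=24, rate=5.6).
The mode of a Gamma(a, b) with a ≥ 1 (shape–rate) is (a−1)/b = 23/5.6 ≈ 4.11.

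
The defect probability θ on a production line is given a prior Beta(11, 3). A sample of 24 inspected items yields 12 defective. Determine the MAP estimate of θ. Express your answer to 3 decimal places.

Prior: Beta(11, 3).
Data: 12 successes in 24 trials. The binomial likelihood contributes θ^12(1−θ)^12, so the posterior is Beta(11+12, 3+12) = Beta(23, 15).
For Beta(a, b) with a, b > 1 the mode is (a−1)/(a+b−2) = 22/36 ≈ 0.611.

θ̂_MAP = 0.611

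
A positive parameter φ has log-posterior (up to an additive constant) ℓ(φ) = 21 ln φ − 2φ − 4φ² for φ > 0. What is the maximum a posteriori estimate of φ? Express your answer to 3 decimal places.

φ̂_MAP = 1.500

ℓ'(φ) = 21/φ − 2 − 8φ. Setting this to zero and multiplying by φ: 8φ² + 2φ − 21 = 0.
φ = (−2 + √(2² + 4·8·21)) / (2·8) = (−2 + √676) / 16 = (−2 + 26)/16 = 3/2.
ℓ''(φ) = −21/φ² − 8 < 0, confirming a maximum.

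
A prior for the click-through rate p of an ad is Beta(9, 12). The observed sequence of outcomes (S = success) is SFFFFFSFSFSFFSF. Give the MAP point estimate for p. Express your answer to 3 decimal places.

Prior: Beta(9, 12).
Data: 5 successes in 15 trials (from the sequence). The binomial likelihood contributes p^5(1−p)^10, so the posterior is Beta(9+5, 12+10) = Beta(14, 22).
For Beta(a, b) with a, b > 1 the mode is (a−1)/(a+b−2) = 13/34 ≈ 0.382.

p̂_MAP = 0.382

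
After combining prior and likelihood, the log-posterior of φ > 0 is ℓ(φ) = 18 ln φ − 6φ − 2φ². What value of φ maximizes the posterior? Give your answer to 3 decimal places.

φ̂_MAP = 1.500

ℓ'(φ) = 18/φ − 6 − 4φ. Setting this to zero and multiplying by φ: 4φ² + 6φ − 18 = 0.
φ = (−6 + √(6² + 4·4·18)) / (2·4) = (−6 + √324) / 8 = (−6 + 18)/8 = 3/2.
ℓ''(φ) = −18/φ² − 4 < 0, confirming a maximum.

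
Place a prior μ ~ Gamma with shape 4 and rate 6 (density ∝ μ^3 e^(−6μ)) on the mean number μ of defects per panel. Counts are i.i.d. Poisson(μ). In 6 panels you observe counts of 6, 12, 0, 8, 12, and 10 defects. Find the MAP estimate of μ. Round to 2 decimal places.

μ̂_MAP = 4.25

Σxᵢ = 6+12+0+8+12+10 = 48, with n = 6.
Posterior ∝ μ^3e^(−6μ) · μ^48e^(−6μ) = μ^51e^(−12μ), i.e. Gamma(shape=52, rate=12).
The mode of a Gamma(a, b) with a ≥ 1 (shape–rate) is (a−1)/b = 51/12 ≈ 4.25.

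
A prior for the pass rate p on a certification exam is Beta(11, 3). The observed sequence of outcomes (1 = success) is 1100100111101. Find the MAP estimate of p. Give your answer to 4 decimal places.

p̂_MAP = 0.7200

Prior: Beta(11, 3).
Data: 8 successes in 13 trials (from the sequence). The binomial likelihood contributes p^8(1−p)^5, so the posterior is Beta(11+8, 3+5) = Beta(19, 8).
For Beta(a, b) with a, b > 1 the mode is (a−1)/(a+b−2) = 18/25 ≈ 0.7200.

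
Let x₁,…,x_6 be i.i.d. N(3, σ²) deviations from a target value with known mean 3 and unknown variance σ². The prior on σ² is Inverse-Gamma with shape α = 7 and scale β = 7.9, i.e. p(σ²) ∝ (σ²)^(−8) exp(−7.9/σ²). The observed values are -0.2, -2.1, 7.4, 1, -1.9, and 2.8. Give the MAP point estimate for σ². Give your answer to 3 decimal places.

Sum of squared deviations about the known mean: SS = (-0.2−3)² + (-2.1−3)² + (7.4−3)² + (1−3)² + (-1.9−3)² + (2.8−3)² = 83.66.
The Normal likelihood contributes (σ²)^(−n/2) exp(−SS/(2σ²)), so the posterior is Inverse-Gamma(α + n/2, β + SS/2) = Inverse-Gamma(10, 49.73).
The mode of Inverse-Gamma(a, b) is b/(a+1) = 49.73/11 ≈ 4.521.

σ̂²_MAP = 4.521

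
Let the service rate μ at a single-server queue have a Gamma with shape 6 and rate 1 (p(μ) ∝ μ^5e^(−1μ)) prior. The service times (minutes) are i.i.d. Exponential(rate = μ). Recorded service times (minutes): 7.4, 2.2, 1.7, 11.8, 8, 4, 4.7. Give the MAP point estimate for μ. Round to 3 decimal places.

The Exponential(rate=μ) likelihood is ∝ μ^n e^(−μΣtᵢ). Here n = 7 and Σtᵢ = 7.4 + 2.2 + 1.7 + 11.8 + 8 + 4 + 4.7 = 39.8.
Posterior ∝ μ^5e^(−1μ) · μ^7e^(−39.8μ) = μ^12e^(−40.8μ), i.e. Gamma(13, 40.8).
Mode = (a−1)/b = 12/40.8 ≈ 0.294.

μ̂_MAP = 0.294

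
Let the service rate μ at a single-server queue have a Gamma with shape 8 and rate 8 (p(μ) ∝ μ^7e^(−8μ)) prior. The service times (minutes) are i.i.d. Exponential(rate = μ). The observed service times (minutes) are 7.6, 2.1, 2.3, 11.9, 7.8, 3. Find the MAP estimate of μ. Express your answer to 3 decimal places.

μ̂_MAP = 0.304

The Exponential(rate=μ) likelihood is ∝ μ^n e^(−μΣtᵢ). Here n = 6 and Σtᵢ = 7.6 + 2.1 + 2.3 + 11.9 + 7.8 + 3 = 34.7.
Posterior ∝ μ^7e^(−8μ) · μ^6e^(−34.7μ) = μ^13e^(−42.7μ), i.e. Gamma(14, 42.7).
Mode = (a−1)/b = 13/42.7 ≈ 0.304.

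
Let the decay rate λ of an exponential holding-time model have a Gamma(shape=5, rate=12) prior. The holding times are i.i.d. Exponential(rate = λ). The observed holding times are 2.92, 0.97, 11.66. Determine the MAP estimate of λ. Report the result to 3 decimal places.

λ̂_MAP = 0.254

The Exponential(rate=λ) likelihood is ∝ λ^n e^(−λΣtᵢ). Here n = 3 and Σtᵢ = 2.92 + 0.97 + 11.66 = 15.55.
Posterior ∝ λ^4e^(−12λ) · λ^3e^(−15.55λ) = λ^7e^(−27.55λ), i.e. Gamma(8, 27.55).
Mode = (a−1)/b = 7/27.55 ≈ 0.254.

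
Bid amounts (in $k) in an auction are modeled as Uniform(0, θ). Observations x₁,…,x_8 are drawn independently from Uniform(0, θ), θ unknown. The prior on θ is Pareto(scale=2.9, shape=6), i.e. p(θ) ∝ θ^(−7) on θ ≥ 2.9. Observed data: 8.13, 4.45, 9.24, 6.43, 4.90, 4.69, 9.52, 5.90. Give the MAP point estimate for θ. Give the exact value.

The Uniform(0, θ) likelihood is θ^(−n) for θ ≥ max(xᵢ), zero otherwise. Here max(xᵢ) = 9.52.
Posterior ∝ θ^(−7) · θ^(−8) = θ^(−15) on θ ≥ max(2.9, 9.52) = 9.52.
This density is strictly decreasing in θ, so the posterior mode lies at the lower boundary of the support.

θ̂_MAP = 9.52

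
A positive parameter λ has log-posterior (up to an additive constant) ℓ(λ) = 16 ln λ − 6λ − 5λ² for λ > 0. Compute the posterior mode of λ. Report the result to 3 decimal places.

λ̂_MAP = 1.000

ℓ'(λ) = 16/λ − 6 − 10λ. Setting this to zero and multiplying by λ: 10λ² + 6λ − 16 = 0.
λ = (−6 + √(6² + 4·10·16)) / (2·10) = (−6 + √676) / 20 = (−6 + 26)/20 = 1.
ℓ''(λ) = −16/λ² − 10 < 0, confirming a maximum.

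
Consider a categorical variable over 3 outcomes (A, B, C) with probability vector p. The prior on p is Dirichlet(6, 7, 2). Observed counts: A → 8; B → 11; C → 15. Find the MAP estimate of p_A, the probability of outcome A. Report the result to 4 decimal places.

MAP estimate of p_A = 0.2826

The posterior is Dirichlet(αᵢ + nᵢ) = Dirichlet(14, 18, 17).
For a Dirichlet(a₁,…,a_K) with all aᵢ > 1, the mode has j-th component (aⱼ − 1)/(Σaᵢ − K).
Here Σaᵢ = 49 and K = 3, so p_A = (14 − 1)/(49 − 3) = 13/46 ≈ 0.2826.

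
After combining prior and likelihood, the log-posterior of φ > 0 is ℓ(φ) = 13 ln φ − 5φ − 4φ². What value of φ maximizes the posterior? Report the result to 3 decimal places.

φ̂_MAP = 1.000

ℓ'(φ) = 13/φ − 5 − 8φ. Setting this to zero and multiplying by φ: 8φ² + 5φ − 13 = 0.
φ = (−5 + √(5² + 4·8·13)) / (2·8) = (−5 + √441) / 16 = (−5 + 21)/16 = 1.
ℓ''(φ) = −13/φ² − 8 < 0, confirming a maximum.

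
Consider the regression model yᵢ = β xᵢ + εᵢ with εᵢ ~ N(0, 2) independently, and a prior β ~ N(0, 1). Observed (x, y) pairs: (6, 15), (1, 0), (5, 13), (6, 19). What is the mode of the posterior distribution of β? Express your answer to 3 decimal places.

log p(β | y) = −Σ(yᵢ − βxᵢ)²/(2·2) − β²/(2·1) + const.
Setting the derivative to zero: Σxᵢ(yᵢ − βxᵢ)/2 − β/1 = 0, so β = Σxᵢyᵢ / (Σxᵢ² + σ²/τ²).
Σxᵢyᵢ = 6·15 + 1·0 + 5·13 + 6·19 = 269; Σxᵢ² = 98; σ²/τ² = 2.
β̂_MAP = 269 / (98 + 2) = 269/100 ≈ 2.690.

β̂_MAP = 2.690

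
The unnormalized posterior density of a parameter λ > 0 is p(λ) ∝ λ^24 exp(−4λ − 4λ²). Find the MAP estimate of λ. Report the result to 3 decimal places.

ℓ'(λ) = 24/λ − 4 − 8λ. Setting this to zero and multiplying by λ: 8λ² + 4λ − 24 = 0.
λ = (−4 + √(4² + 4·8·24)) / (2·8) = (−4 + √784) / 16 = (−4 + 28)/16 = 3/2.
ℓ''(λ) = −24/λ² − 8 < 0, confirming a maximum.

λ̂_MAP = 1.500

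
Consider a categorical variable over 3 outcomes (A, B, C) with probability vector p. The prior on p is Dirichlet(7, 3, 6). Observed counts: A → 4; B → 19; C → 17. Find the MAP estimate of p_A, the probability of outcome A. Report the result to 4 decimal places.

The posterior is Dirichlet(αᵢ + nᵢ) = Dirichlet(11, 22, 23).
For a Dirichlet(a₁,…,a_K) with all aᵢ > 1, the mode has j-th component (aⱼ − 1)/(Σaᵢ − K).
Here Σaᵢ = 56 and K = 3, so p_A = (11 − 1)/(56 − 3) = 10/53 ≈ 0.1887.

MAP estimate of p_A = 0.1887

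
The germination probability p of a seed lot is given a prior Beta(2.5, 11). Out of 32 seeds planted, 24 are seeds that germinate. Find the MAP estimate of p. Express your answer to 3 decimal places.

Prior: Beta(2.5, 11).
Data: 24 successes in 32 trials. The binomial likelihood contributes p^24(1−p)^8, so the posterior is Beta(2.5+24, 11+8) = Beta(26.5, 19).
For Beta(a, b) with a, b > 1 the mode is (a−1)/(a+b−2) = 25.5/43.5 ≈ 0.586.

p̂_MAP = 0.586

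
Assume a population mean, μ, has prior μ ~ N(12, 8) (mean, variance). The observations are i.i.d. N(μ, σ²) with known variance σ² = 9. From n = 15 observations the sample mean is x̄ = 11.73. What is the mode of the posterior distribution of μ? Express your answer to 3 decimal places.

μ̂_MAP = 11.749

n = 15, x̄ = 11.73.
For a Normal prior and Normal likelihood with known variance, the posterior is Normal; its mode equals its mean, the precision-weighted average.
Prior precision 1/σ₀² = 1/8 = 0.125; data precision n/σ² = 15/9 = 5/3.
μ̂ = (0.125·12 + (5/3)·11.73) / (0.125 + 5/3) = 21.05/(43/24) = 2526/215 ≈ 11.749.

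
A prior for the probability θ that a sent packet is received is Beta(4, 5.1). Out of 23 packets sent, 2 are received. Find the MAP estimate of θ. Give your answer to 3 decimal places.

θ̂_MAP = 0.166

Prior: Beta(4, 5.1).
Data: 2 successes in 23 trials. The binomial likelihood contributes θ^2(1−θ)^21, so the posterior is Beta(4+2, 5.1+21) = Beta(6, 26.1).
For Beta(a, b) with a, b > 1 the mode is (a−1)/(a+b−2) = 5/30.1 ≈ 0.166.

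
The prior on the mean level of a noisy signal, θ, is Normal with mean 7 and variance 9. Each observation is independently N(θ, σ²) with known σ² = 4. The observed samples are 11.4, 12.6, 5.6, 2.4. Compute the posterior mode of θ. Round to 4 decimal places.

n = 4; x̄ = (11.4 + 12.6 + 5.6 + 2.4)/4 = 32/4 = 8.
For a Normal prior and Normal likelihood with known variance, the posterior is Normal; its mode equals its mean, the precision-weighted average.
Prior precision 1/σ₀² = 1/9; data precision n/σ² = 4/4 = 1.
θ̂ = ((1/9)·7 + 1·8) / (1/9 + 1) = (79/9)/(10/9) = 7.9000.

θ̂_MAP = 7.9000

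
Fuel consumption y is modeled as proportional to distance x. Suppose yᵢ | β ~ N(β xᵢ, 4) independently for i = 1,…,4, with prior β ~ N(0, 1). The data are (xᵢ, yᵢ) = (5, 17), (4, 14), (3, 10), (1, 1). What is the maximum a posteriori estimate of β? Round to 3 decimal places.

β̂_MAP = 3.127

log p(β | y) = −Σ(yᵢ − βxᵢ)²/(2·4) − β²/(2·1) + const.
Setting the derivative to zero: Σxᵢ(yᵢ − βxᵢ)/4 − β/1 = 0, so β = Σxᵢyᵢ / (Σxᵢ² + σ²/τ²).
Σxᵢyᵢ = 5·17 + 4·14 + 3·10 + 1·1 = 172; Σxᵢ² = 51; σ²/τ² = 4.
β̂_MAP = 172 / (51 + 4) = 172/55 ≈ 3.127.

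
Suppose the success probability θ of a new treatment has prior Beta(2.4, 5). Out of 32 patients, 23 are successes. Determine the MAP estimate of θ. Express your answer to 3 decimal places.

θ̂_MAP = 0.652

Prior: Beta(2.4, 5).
Data: 23 successes in 32 trials. The binomial likelihood contributes θ^23(1−θ)^9, so the posterior is Beta(2.4+23, 5+9) = Beta(25.4, 14).
For Beta(a, b) with a, b > 1 the mode is (a−1)/(a+b−2) = 24.4/37.4 ≈ 0.652.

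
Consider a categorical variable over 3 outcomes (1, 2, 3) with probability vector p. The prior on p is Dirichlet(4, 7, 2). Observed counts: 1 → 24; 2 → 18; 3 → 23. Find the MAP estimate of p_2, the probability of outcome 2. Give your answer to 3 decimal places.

MAP estimate: 0.320

The posterior is Dirichlet(αᵢ + nᵢ) = Dirichlet(28, 25, 25).
For a Dirichlet(a₁,…,a_K) with all aᵢ > 1, the mode has j-th component (aⱼ − 1)/(Σaᵢ − K).
Here Σaᵢ = 78 and K = 3, so p_2 = (25 − 1)/(78 − 3) = 24/75 ≈ 0.320.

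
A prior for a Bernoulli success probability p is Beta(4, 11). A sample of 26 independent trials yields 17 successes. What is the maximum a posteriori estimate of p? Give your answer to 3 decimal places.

Prior: Beta(4, 11).
Data: 17 successes in 26 trials. The binomial likelihood contributes p^17(1−p)^9, so the posterior is Beta(4+17, 11+9) = Beta(21, 20).
For Beta(a, b) with a, b > 1 the mode is (a−1)/(a+b−2) = 20/39 ≈ 0.513.

p̂_MAP = 0.513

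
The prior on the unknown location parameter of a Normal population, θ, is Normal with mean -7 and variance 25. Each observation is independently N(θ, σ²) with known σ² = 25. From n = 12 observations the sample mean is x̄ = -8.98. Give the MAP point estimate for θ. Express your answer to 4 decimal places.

θ̂_MAP = -8.8277

n = 12, x̄ = -8.98.
For a Normal prior and Normal likelihood with known variance, the posterior is Normal; its mode equals its mean, the precision-weighted average.
Prior precision 1/σ₀² = 1/25 = 0.04; data precision n/σ² = 12/25 = 0.48.
θ̂ = (0.04·(-7) + 0.48·(-8.98)) / (0.04 + 0.48) = (-4.5904)/0.52 = -2869/325 ≈ -8.8277.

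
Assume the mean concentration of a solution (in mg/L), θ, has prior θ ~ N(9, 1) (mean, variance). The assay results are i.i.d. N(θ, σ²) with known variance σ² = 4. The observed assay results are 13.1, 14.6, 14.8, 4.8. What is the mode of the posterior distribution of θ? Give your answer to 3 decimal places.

θ̂_MAP = 10.413

n = 4; x̄ = (13.1 + 14.6 + 14.8 + 4.8)/4 = 47.3/4 = 11.825.
For a Normal prior and Normal likelihood with known variance, the posterior is Normal; its mode equals its mean, the precision-weighted average.
Prior precision 1/σ₀² = 1/1 = 1; data precision n/σ² = 4/4 = 1.
θ̂ = (1·9 + 1·11.825) / (1 + 1) = 20.825/2 = 10.4125 ≈ 10.413.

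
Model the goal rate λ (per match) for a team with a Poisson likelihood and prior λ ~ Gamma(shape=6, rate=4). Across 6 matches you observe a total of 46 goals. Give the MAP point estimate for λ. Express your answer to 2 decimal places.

Σxᵢ = 46, n = 6.
Posterior ∝ λ^5e^(−4λ) · λ^46e^(−6λ) = λ^51e^(−10λ), i.e. Gamma(shape=52, rate=10).
The mode of a Gamma(a, b) with a ≥ 1 (shape–rate) is (a−1)/b = 51/10 ≈ 5.10.

λ̂_MAP = 5.10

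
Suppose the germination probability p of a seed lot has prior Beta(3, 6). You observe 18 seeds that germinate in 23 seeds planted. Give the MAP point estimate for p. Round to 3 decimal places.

p̂_MAP = 0.667

Prior: Beta(3, 6).
Data: 18 successes in 23 trials. The binomial likelihood contributes p^18(1−p)^5, so the posterior is Beta(3+18, 6+5) = Beta(21, 11).
For Beta(a, b) with a, b > 1 the mode is (a−1)/(a+b−2) = 20/30 ≈ 0.667.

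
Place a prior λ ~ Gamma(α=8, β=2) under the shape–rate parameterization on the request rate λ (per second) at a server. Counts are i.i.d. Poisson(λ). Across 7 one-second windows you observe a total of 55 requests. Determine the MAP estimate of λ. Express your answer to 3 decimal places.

λ̂_MAP = 6.889

Σxᵢ = 55, n = 7.
Posterior ∝ λ^7e^(−2λ) · λ^55e^(−7λ) = λ^62e^(−9λ), i.e. Gamma(shape=63, rate=9).
The mode of a Gamma(a, b) with a ≥ 1 (shape–rate) is (a−1)/b = 62/9 ≈ 6.889.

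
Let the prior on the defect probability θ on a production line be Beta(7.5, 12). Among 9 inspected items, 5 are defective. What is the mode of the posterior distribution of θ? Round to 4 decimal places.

Prior: Beta(7.5, 12).
Data: 5 successes in 9 trials. The binomial likelihood contributes θ^5(1−θ)^4, so the posterior is Beta(7.5+5, 12+4) = Beta(12.5, 16).
For Beta(a, b) with a, b > 1 the mode is (a−1)/(a+b−2) = 11.5/26.5 ≈ 0.4340.

θ̂_MAP = 0.4340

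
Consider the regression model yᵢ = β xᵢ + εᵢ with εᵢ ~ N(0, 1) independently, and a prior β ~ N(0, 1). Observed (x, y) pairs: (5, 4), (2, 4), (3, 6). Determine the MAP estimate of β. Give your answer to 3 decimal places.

β̂_MAP = 1.179

log p(β | y) = −Σ(yᵢ − βxᵢ)²/(2·1) − β²/(2·1) + const.
Setting the derivative to zero: Σxᵢ(yᵢ − βxᵢ)/1 − β/1 = 0, so β = Σxᵢyᵢ / (Σxᵢ² + σ²/τ²).
Σxᵢyᵢ = 5·4 + 2·4 + 3·6 = 46; Σxᵢ² = 38; σ²/τ² = 1.
β̂_MAP = 46 / (38 + 1) = 46/39 ≈ 1.179.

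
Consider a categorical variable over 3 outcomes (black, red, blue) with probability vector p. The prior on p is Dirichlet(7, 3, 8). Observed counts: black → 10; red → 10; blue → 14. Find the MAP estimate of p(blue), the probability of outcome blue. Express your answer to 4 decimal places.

The posterior is Dirichlet(αᵢ + nᵢ) = Dirichlet(17, 13, 22).
For a Dirichlet(a₁,…,a_K) with all aᵢ > 1, the mode has j-th component (aⱼ − 1)/(Σaᵢ − K).
Here Σaᵢ = 52 and K = 3, so p(blue) = (22 − 1)/(52 − 3) = 21/49 ≈ 0.4286.

MAP estimate of p(blue) = 0.4286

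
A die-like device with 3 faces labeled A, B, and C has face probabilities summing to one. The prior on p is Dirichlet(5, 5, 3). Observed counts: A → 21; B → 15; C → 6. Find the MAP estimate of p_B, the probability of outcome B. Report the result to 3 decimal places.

The posterior is Dirichlet(αᵢ + nᵢ) = Dirichlet(26, 20, 9).
For a Dirichlet(a₁,…,a_K) with all aᵢ > 1, the mode has j-th component (aⱼ − 1)/(Σaᵢ − K).
Here Σaᵢ = 55 and K = 3, so p_B = (20 − 1)/(55 − 3) = 19/52 ≈ 0.365.

MAP estimate of p_B = 0.365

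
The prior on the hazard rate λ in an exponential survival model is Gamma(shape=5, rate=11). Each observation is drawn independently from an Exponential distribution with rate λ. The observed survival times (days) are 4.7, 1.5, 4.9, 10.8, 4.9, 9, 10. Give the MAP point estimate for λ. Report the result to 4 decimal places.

λ̂_MAP = 0.1937

The Exponential(rate=λ) likelihood is ∝ λ^n e^(−λΣtᵢ). Here n = 7 and Σtᵢ = 4.7 + 1.5 + 4.9 + 10.8 + 4.9 + 9 + 10 = 45.8.
Posterior ∝ λ^4e^(−11λ) · λ^7e^(−45.8λ) = λ^11e^(−56.8λ), i.e. Gamma(12, 56.8).
Mode = (a−1)/b = 11/56.8 ≈ 0.1937.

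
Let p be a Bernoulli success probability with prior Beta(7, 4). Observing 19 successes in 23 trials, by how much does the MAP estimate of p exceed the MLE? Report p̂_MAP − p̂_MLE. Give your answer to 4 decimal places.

Posterior is Beta(26, 8); MAP = (26−1)/(34−2) = 25/32 ≈ 0.78125.
MLE ignores the prior: p̂_MLE = k/n = 19/23 ≈ 0.82609.
Difference = 25/32 − 19/23 = -33/736 ≈ -0.0448.

MAP − MLE = -0.0448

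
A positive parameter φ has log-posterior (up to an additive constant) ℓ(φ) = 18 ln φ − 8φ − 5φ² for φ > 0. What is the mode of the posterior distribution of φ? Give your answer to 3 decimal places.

φ̂_MAP = 1.000

ℓ'(φ) = 18/φ − 8 − 10φ. Setting this to zero and multiplying by φ: 10φ² + 8φ − 18 = 0.
φ = (−8 + √(8² + 4·10·18)) / (2·10) = (−8 + √784) / 20 = (−8 + 28)/20 = 1.
ℓ''(φ) = −18/φ² − 10 < 0, confirming a maximum.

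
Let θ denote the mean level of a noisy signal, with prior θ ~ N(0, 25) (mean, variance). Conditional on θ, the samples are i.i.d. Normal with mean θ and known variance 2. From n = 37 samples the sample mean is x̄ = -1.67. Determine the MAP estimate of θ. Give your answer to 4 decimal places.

n = 37, x̄ = -1.67.
For a Normal prior and Normal likelihood with known variance, the posterior is Normal; its mode equals its mean, the precision-weighted average.
Prior precision 1/σ₀² = 1/25 = 0.04; data precision n/σ² = 37/2 = 18.5.
θ̂ = (0.04·0 + 18.5·(-1.67)) / (0.04 + 18.5) = (-30.895)/18.54 = -6179/3708 ≈ -1.6664.

θ̂_MAP = -1.6664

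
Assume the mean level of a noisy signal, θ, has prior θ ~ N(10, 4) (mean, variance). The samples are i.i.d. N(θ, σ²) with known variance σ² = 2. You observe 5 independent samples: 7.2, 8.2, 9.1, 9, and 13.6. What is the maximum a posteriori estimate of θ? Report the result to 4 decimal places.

n = 5; x̄ = (7.2 + 8.2 + 9.1 + 9 + 13.6)/5 = 47.1/5 = 9.42.
For a Normal prior and Normal likelihood with known variance, the posterior is Normal; its mode equals its mean, the precision-weighted average.
Prior precision 1/σ₀² = 1/4 = 0.25; data precision n/σ² = 5/2 = 2.5.
θ̂ = (0.25·10 + 2.5·9.42) / (0.25 + 2.5) = 26.05/2.75 = 521/55 ≈ 9.4727.

θ̂_MAP = 9.4727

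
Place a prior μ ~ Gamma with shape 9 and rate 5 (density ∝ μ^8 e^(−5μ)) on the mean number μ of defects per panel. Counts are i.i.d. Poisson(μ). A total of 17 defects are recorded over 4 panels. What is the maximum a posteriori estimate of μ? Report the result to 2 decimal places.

Σxᵢ = 17, n = 4.
Posterior ∝ μ^8e^(−5μ) · μ^17e^(−4μ) = μ^25e^(−9μ), i.e. Gamma(shape=26, rate=9).
The mode of a Gamma(a, b) with a ≥ 1 (shape–rate) is (a−1)/b = 25/9 ≈ 2.78.

μ̂_MAP = 2.78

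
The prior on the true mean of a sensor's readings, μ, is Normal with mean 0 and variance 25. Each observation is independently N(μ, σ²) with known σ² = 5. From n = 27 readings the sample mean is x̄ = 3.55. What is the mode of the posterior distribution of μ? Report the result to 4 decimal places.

n = 27, x̄ = 3.55.
For a Normal prior and Normal likelihood with known variance, the posterior is Normal; its mode equals its mean, the precision-weighted average.
Prior precision 1/σ₀² = 1/25 = 0.04; data precision n/σ² = 27/5 = 5.4.
μ̂ = (0.04·0 + 5.4·3.55) / (0.04 + 5.4) = 19.17/5.44 = 1917/544 ≈ 3.5239.

μ̂_MAP = 3.5239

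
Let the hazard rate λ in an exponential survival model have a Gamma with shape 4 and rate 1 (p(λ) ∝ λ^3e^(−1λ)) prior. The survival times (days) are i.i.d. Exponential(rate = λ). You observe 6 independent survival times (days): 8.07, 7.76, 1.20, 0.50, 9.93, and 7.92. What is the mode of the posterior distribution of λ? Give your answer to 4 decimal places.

The Exponential(rate=λ) likelihood is ∝ λ^n e^(−λΣtᵢ). Here n = 6 and Σtᵢ = 8.07 + 7.76 + 1.20 + 0.50 + 9.93 + 7.92 = 35.38.
Posterior ∝ λ^3e^(−1λ) · λ^6e^(−35.38λ) = λ^9e^(−36.38λ), i.e. Gamma(10, 36.38).
Mode = (a−1)/b = 9/36.38 ≈ 0.2474.

λ̂_MAP = 0.2474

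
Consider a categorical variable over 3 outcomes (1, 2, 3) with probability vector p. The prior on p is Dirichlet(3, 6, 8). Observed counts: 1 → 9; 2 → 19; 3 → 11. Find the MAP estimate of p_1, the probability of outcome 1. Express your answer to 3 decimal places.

MAP estimate: 0.208

The posterior is Dirichlet(αᵢ + nᵢ) = Dirichlet(12, 25, 19).
For a Dirichlet(a₁,…,a_K) with all aᵢ > 1, the mode has j-th component (aⱼ − 1)/(Σaᵢ − K).
Here Σaᵢ = 56 and K = 3, so p_1 = (12 − 1)/(56 − 3) = 11/53 ≈ 0.208.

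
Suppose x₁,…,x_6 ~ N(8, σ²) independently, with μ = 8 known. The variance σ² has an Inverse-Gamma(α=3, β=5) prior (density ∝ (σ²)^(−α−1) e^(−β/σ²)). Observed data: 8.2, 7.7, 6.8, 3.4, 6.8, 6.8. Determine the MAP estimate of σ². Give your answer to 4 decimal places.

σ̂²_MAP = 2.5436

Sum of squared deviations about the known mean: SS = (8.2−8)² + (7.7−8)² + (6.8−8)² + (3.4−8)² + (6.8−8)² + (6.8−8)² = 25.61.
The Normal likelihood contributes (σ²)^(−n/2) exp(−SS/(2σ²)), so the posterior is Inverse-Gamma(α + n/2, β + SS/2) = Inverse-Gamma(6, 17.805).
The mode of Inverse-Gamma(a, b) is b/(a+1) = 17.805/7 ≈ 2.5436.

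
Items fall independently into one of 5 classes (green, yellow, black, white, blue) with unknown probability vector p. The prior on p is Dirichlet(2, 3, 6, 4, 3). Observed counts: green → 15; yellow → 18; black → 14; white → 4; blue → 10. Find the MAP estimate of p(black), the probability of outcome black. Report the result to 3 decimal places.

MAP estimate of p(black) = 0.257

The posterior is Dirichlet(αᵢ + nᵢ) = Dirichlet(17, 21, 20, 8, 13).
For a Dirichlet(a₁,…,a_K) with all aᵢ > 1, the mode has j-th component (aⱼ − 1)/(Σaᵢ − K).
Here Σaᵢ = 79 and K = 5, so p(black) = (20 − 1)/(79 − 5) = 19/74 ≈ 0.257.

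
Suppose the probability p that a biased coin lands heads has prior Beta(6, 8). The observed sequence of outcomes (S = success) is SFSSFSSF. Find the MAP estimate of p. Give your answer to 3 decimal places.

Prior: Beta(6, 8).
Data: 5 successes in 8 trials (from the sequence). The binomial likelihood contributes p^5(1−p)^3, so the posterior is Beta(6+5, 8+3) = Beta(11, 11).
For Beta(a, b) with a, b > 1 the mode is (a−1)/(a+b−2) = 10/20 ≈ 0.500.

p̂_MAP = 0.500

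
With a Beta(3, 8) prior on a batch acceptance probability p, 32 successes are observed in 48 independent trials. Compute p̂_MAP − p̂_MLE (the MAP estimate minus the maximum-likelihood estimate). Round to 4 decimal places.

MAP − MLE = -0.0702

Posterior is Beta(35, 24); MAP = (35−1)/(59−2) = 34/57 ≈ 0.59649.
MLE ignores the prior: p̂_MLE = k/n = 32/48 ≈ 0.66667.
Difference = 34/57 − 32/48 = -4/57 ≈ -0.0702.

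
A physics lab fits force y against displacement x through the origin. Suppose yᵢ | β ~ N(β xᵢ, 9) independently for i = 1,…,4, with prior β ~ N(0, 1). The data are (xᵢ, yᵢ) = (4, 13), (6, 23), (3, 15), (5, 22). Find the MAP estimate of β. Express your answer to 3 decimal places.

log p(β | y) = −Σ(yᵢ − βxᵢ)²/(2·9) − β²/(2·1) + const.
Setting the derivative to zero: Σxᵢ(yᵢ − βxᵢ)/9 − β/1 = 0, so β = Σxᵢyᵢ / (Σxᵢ² + σ²/τ²).
Σxᵢyᵢ = 4·13 + 6·23 + 3·15 + 5·22 = 345; Σxᵢ² = 86; σ²/τ² = 9.
β̂_MAP = 345 / (86 + 9) = 345/95 ≈ 3.632.

β̂_MAP = 3.632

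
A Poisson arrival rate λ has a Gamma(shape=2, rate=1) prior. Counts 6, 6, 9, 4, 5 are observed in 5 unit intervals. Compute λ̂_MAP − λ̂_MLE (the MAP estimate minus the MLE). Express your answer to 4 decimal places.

MAP − MLE = -0.8333

Σxᵢ = 30. Posterior is Gamma(32, 6); MAP = (32−1)/6 = 31/6 ≈ 5.16667.
MLE = x̄ = 30/5 ≈ 6.00000.
Difference = 31/6 − 30/5 = -5/6 ≈ -0.8333.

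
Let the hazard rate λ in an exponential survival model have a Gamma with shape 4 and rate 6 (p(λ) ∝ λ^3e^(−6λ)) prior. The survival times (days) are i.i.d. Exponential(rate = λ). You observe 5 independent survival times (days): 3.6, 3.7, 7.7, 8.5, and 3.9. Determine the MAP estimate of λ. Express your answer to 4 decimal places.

λ̂_MAP = 0.2395

The Exponential(rate=λ) likelihood is ∝ λ^n e^(−λΣtᵢ). Here n = 5 and Σtᵢ = 3.6 + 3.7 + 7.7 + 8.5 + 3.9 = 27.4.
Posterior ∝ λ^3e^(−6λ) · λ^5e^(−27.4λ) = λ^8e^(−33.4λ), i.e. Gamma(9, 33.4).
Mode = (a−1)/b = 8/33.4 ≈ 0.2395.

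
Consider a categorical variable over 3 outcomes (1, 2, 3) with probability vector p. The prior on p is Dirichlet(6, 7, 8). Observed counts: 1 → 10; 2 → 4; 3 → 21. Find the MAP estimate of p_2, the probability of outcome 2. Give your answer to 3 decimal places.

MAP estimate: 0.189

The posterior is Dirichlet(αᵢ + nᵢ) = Dirichlet(16, 11, 29).
For a Dirichlet(a₁,…,a_K) with all aᵢ > 1, the mode has j-th component (aⱼ − 1)/(Σaᵢ − K).
Here Σaᵢ = 56 and K = 3, so p_2 = (11 − 1)/(56 − 3) = 10/53 ≈ 0.189.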